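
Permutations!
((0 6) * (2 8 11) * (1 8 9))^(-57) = (0 6)(1 2 8 9 11)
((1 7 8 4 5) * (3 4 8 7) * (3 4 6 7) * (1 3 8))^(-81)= ((1 4 5 3 6 7 8))^(-81)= (1 3 8 5 7 4 6)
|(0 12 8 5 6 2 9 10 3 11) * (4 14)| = 10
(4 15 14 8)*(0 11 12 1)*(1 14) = (0 11 12 14 8 4 15 1) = [11, 0, 2, 3, 15, 5, 6, 7, 4, 9, 10, 12, 14, 13, 8, 1]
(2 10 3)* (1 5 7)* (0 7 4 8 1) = [7, 5, 10, 2, 8, 4, 6, 0, 1, 9, 3] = (0 7)(1 5 4 8)(2 10 3)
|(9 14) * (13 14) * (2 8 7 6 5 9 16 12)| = |(2 8 7 6 5 9 13 14 16 12)| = 10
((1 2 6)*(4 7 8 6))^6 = (8)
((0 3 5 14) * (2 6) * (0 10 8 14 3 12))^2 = ((0 12)(2 6)(3 5)(8 14 10))^2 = (8 10 14)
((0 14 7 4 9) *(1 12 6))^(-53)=((0 14 7 4 9)(1 12 6))^(-53)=(0 7 9 14 4)(1 12 6)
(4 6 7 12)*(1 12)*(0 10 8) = (0 10 8)(1 12 4 6 7) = [10, 12, 2, 3, 6, 5, 7, 1, 0, 9, 8, 11, 4]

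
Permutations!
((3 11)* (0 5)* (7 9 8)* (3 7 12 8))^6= (12)(3 7)(9 11)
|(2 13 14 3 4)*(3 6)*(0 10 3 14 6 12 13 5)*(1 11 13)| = 6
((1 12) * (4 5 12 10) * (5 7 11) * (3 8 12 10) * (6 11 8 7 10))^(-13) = ((1 3 7 8 12)(4 10)(5 6 11))^(-13) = (1 7 12 3 8)(4 10)(5 11 6)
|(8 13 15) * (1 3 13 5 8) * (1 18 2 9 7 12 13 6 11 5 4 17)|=56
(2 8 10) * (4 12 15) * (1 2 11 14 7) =(1 2 8 10 11 14 7)(4 12 15) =[0, 2, 8, 3, 12, 5, 6, 1, 10, 9, 11, 14, 15, 13, 7, 4]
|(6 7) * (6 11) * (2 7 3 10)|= 6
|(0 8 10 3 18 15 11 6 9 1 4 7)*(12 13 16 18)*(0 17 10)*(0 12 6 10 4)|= 39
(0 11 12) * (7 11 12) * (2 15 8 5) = (0 12)(2 15 8 5)(7 11) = [12, 1, 15, 3, 4, 2, 6, 11, 5, 9, 10, 7, 0, 13, 14, 8]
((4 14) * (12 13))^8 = (14)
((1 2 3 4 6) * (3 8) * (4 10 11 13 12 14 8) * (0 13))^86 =(0 10 8 12)(1 4)(2 6)(3 14 13 11)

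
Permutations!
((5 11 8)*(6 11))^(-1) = ((5 6 11 8))^(-1) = (5 8 11 6)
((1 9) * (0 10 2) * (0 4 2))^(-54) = ((0 10)(1 9)(2 4))^(-54) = (10)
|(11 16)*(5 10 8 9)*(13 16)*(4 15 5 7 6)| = 24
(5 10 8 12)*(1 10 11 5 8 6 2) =[0, 10, 1, 3, 4, 11, 2, 7, 12, 9, 6, 5, 8] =(1 10 6 2)(5 11)(8 12)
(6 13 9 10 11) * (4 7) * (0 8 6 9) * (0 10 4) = (0 8 6 13 10 11 9 4 7) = [8, 1, 2, 3, 7, 5, 13, 0, 6, 4, 11, 9, 12, 10]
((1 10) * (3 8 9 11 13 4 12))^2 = ((1 10)(3 8 9 11 13 4 12))^2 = (3 9 13 12 8 11 4)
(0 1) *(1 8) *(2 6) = [8, 0, 6, 3, 4, 5, 2, 7, 1] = (0 8 1)(2 6)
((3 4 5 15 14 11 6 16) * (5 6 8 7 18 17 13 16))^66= (3 4 6 5 15 14 11 8 7 18 17 13 16)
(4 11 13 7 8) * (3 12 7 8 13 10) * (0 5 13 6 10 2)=[5, 1, 0, 12, 11, 13, 10, 6, 4, 9, 3, 2, 7, 8]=(0 5 13 8 4 11 2)(3 12 7 6 10)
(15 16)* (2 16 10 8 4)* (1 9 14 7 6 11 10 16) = [0, 9, 1, 3, 2, 5, 11, 6, 4, 14, 8, 10, 12, 13, 7, 16, 15] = (1 9 14 7 6 11 10 8 4 2)(15 16)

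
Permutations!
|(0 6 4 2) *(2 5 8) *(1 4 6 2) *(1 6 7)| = 6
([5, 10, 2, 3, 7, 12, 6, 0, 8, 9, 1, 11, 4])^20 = (12)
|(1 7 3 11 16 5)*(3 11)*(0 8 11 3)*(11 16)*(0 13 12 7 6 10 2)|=8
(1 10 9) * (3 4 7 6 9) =(1 10 3 4 7 6 9) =[0, 10, 2, 4, 7, 5, 9, 6, 8, 1, 3]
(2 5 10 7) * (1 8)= [0, 8, 5, 3, 4, 10, 6, 2, 1, 9, 7]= (1 8)(2 5 10 7)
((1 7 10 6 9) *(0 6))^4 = ((0 6 9 1 7 10))^4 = (0 7 9)(1 6 10)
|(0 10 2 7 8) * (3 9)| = 10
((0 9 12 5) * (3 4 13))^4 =(3 4 13)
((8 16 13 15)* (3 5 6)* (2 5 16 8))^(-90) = ((2 5 6 3 16 13 15))^(-90) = (2 5 6 3 16 13 15)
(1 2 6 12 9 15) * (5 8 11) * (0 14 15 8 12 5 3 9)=(0 14 15 1 2 6 5 12)(3 9 8 11)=[14, 2, 6, 9, 4, 12, 5, 7, 11, 8, 10, 3, 0, 13, 15, 1]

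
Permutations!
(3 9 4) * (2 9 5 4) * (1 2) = (1 2 9)(3 5 4) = [0, 2, 9, 5, 3, 4, 6, 7, 8, 1]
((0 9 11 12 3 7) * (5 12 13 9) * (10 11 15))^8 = (0 3 5 7 12)(9 11 15 13 10)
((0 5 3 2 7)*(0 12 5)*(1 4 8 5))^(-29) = (1 5 7 4 3 12 8 2)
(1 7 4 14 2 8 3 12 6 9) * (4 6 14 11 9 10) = (1 7 6 10 4 11 9)(2 8 3 12 14) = [0, 7, 8, 12, 11, 5, 10, 6, 3, 1, 4, 9, 14, 13, 2]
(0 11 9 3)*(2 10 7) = (0 11 9 3)(2 10 7) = [11, 1, 10, 0, 4, 5, 6, 2, 8, 3, 7, 9]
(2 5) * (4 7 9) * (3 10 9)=(2 5)(3 10 9 4 7)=[0, 1, 5, 10, 7, 2, 6, 3, 8, 4, 9]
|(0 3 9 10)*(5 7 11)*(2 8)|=12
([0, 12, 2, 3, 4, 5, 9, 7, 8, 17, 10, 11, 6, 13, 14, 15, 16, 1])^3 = (1 9 12 17 6)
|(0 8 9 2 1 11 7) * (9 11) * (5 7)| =|(0 8 11 5 7)(1 9 2)| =15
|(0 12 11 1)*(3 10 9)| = 12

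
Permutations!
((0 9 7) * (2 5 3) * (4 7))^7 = ((0 9 4 7)(2 5 3))^7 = (0 7 4 9)(2 5 3)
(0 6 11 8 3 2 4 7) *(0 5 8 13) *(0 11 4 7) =[6, 1, 7, 2, 0, 8, 4, 5, 3, 9, 10, 13, 12, 11] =(0 6 4)(2 7 5 8 3)(11 13)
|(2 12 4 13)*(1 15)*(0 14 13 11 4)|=10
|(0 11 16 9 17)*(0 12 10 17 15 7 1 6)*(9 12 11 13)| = 35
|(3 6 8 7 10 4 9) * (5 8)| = |(3 6 5 8 7 10 4 9)| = 8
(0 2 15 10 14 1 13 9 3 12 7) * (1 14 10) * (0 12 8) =(0 2 15 1 13 9 3 8)(7 12) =[2, 13, 15, 8, 4, 5, 6, 12, 0, 3, 10, 11, 7, 9, 14, 1]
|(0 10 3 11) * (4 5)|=|(0 10 3 11)(4 5)|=4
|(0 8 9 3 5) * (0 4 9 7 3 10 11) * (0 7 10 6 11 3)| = |(0 8 10 3 5 4 9 6 11 7)| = 10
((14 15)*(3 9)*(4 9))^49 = (3 4 9)(14 15)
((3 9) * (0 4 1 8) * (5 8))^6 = ((0 4 1 5 8)(3 9))^6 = (9)(0 4 1 5 8)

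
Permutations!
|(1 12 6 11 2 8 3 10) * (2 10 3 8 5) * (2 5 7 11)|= 7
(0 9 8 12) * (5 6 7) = (0 9 8 12)(5 6 7) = [9, 1, 2, 3, 4, 6, 7, 5, 12, 8, 10, 11, 0]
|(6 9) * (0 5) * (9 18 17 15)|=10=|(0 5)(6 18 17 15 9)|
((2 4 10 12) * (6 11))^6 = (2 10)(4 12)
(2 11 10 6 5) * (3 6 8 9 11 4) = [0, 1, 4, 6, 3, 2, 5, 7, 9, 11, 8, 10] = (2 4 3 6 5)(8 9 11 10)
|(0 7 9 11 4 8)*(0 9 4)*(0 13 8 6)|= 4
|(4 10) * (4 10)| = |(10)| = 1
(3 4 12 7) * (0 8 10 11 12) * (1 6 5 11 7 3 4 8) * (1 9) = (0 9 1 6 5 11 12 3 8 10 7 4) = [9, 6, 2, 8, 0, 11, 5, 4, 10, 1, 7, 12, 3]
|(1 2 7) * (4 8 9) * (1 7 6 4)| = |(1 2 6 4 8 9)| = 6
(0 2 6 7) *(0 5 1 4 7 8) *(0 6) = (0 2)(1 4 7 5)(6 8) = [2, 4, 0, 3, 7, 1, 8, 5, 6]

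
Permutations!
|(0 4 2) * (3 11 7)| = |(0 4 2)(3 11 7)| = 3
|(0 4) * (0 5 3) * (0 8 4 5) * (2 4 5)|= |(0 2 4)(3 8 5)|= 3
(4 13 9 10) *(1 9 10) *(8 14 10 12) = [0, 9, 2, 3, 13, 5, 6, 7, 14, 1, 4, 11, 8, 12, 10] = (1 9)(4 13 12 8 14 10)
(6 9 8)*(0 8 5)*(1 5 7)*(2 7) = [8, 5, 7, 3, 4, 0, 9, 1, 6, 2] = (0 8 6 9 2 7 1 5)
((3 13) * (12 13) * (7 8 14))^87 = (14) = ((3 12 13)(7 8 14))^87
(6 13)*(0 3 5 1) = (0 3 5 1)(6 13) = [3, 0, 2, 5, 4, 1, 13, 7, 8, 9, 10, 11, 12, 6]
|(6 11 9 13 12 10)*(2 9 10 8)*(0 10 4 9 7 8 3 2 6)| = 10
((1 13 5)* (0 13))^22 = ((0 13 5 1))^22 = (0 5)(1 13)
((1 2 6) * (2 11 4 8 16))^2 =(1 4 16 6 11 8 2)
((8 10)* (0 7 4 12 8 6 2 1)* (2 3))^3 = (0 12 6 1 4 10 2 7 8 3)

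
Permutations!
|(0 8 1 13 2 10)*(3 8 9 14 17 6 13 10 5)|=12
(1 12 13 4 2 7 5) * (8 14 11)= (1 12 13 4 2 7 5)(8 14 11)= [0, 12, 7, 3, 2, 1, 6, 5, 14, 9, 10, 8, 13, 4, 11]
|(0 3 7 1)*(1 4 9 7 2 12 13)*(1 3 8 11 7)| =|(0 8 11 7 4 9 1)(2 12 13 3)| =28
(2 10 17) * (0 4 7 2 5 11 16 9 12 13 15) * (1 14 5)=[4, 14, 10, 3, 7, 11, 6, 2, 8, 12, 17, 16, 13, 15, 5, 0, 9, 1]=(0 4 7 2 10 17 1 14 5 11 16 9 12 13 15)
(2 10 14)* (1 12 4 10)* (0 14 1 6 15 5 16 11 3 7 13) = (0 14 2 6 15 5 16 11 3 7 13)(1 12 4 10) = [14, 12, 6, 7, 10, 16, 15, 13, 8, 9, 1, 3, 4, 0, 2, 5, 11]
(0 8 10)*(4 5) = (0 8 10)(4 5) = [8, 1, 2, 3, 5, 4, 6, 7, 10, 9, 0]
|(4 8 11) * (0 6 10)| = 3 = |(0 6 10)(4 8 11)|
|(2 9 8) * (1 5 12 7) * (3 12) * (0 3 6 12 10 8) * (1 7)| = 12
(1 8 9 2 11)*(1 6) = (1 8 9 2 11 6) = [0, 8, 11, 3, 4, 5, 1, 7, 9, 2, 10, 6]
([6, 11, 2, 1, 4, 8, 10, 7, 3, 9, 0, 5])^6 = [0, 11, 2, 1, 4, 8, 6, 7, 3, 9, 10, 5]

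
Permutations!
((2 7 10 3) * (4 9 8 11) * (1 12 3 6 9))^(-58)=(1 8 10 3 4 9 7 12 11 6 2)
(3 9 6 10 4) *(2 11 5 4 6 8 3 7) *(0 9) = (0 9 8 3)(2 11 5 4 7)(6 10) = [9, 1, 11, 0, 7, 4, 10, 2, 3, 8, 6, 5]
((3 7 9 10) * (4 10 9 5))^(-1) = (3 10 4 5 7)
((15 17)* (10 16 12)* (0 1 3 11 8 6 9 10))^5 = ((0 1 3 11 8 6 9 10 16 12)(15 17))^5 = (0 6)(1 9)(3 10)(8 12)(11 16)(15 17)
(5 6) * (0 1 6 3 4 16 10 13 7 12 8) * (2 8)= (0 1 6 5 3 4 16 10 13 7 12 2 8)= [1, 6, 8, 4, 16, 3, 5, 12, 0, 9, 13, 11, 2, 7, 14, 15, 10]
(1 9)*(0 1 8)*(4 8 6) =(0 1 9 6 4 8) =[1, 9, 2, 3, 8, 5, 4, 7, 0, 6]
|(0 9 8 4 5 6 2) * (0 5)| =|(0 9 8 4)(2 5 6)| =12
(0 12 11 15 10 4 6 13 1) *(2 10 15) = (15)(0 12 11 2 10 4 6 13 1) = [12, 0, 10, 3, 6, 5, 13, 7, 8, 9, 4, 2, 11, 1, 14, 15]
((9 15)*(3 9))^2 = ((3 9 15))^2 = (3 15 9)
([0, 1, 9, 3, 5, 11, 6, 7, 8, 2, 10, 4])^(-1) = (2 9)(4 11 5)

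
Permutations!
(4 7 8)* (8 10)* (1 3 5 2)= [0, 3, 1, 5, 7, 2, 6, 10, 4, 9, 8]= (1 3 5 2)(4 7 10 8)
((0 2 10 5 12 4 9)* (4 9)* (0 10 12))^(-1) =((0 2 12 9 10 5))^(-1) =(0 5 10 9 12 2)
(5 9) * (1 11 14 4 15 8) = (1 11 14 4 15 8)(5 9) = [0, 11, 2, 3, 15, 9, 6, 7, 1, 5, 10, 14, 12, 13, 4, 8]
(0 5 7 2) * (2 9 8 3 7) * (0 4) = (0 5 2 4)(3 7 9 8) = [5, 1, 4, 7, 0, 2, 6, 9, 3, 8]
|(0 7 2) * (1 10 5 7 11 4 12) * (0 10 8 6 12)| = 12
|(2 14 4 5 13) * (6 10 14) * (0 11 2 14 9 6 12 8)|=60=|(0 11 2 12 8)(4 5 13 14)(6 10 9)|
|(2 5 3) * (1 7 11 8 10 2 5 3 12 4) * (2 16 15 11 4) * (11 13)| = |(1 7 4)(2 3 5 12)(8 10 16 15 13 11)| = 12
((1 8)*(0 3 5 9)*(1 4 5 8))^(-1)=(0 9 5 4 8 3)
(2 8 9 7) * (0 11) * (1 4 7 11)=(0 1 4 7 2 8 9 11)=[1, 4, 8, 3, 7, 5, 6, 2, 9, 11, 10, 0]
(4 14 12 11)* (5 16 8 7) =(4 14 12 11)(5 16 8 7) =[0, 1, 2, 3, 14, 16, 6, 5, 7, 9, 10, 4, 11, 13, 12, 15, 8]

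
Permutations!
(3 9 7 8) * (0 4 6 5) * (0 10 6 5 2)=(0 4 5 10 6 2)(3 9 7 8)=[4, 1, 0, 9, 5, 10, 2, 8, 3, 7, 6]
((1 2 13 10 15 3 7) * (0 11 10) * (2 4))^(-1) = (0 13 2 4 1 7 3 15 10 11)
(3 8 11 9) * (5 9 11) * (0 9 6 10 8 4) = (11)(0 9 3 4)(5 6 10 8) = [9, 1, 2, 4, 0, 6, 10, 7, 5, 3, 8, 11]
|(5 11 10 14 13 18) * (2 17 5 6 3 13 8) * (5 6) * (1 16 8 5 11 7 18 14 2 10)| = 14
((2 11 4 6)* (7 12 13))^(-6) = ((2 11 4 6)(7 12 13))^(-6) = (13)(2 4)(6 11)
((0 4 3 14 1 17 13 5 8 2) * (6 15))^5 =(0 17)(1 2)(3 5)(4 13)(6 15)(8 14) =((0 4 3 14 1 17 13 5 8 2)(6 15))^5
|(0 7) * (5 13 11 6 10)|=10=|(0 7)(5 13 11 6 10)|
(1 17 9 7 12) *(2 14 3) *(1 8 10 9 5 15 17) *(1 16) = (1 16)(2 14 3)(5 15 17)(7 12 8 10 9) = [0, 16, 14, 2, 4, 15, 6, 12, 10, 7, 9, 11, 8, 13, 3, 17, 1, 5]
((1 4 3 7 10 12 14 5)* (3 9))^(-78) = ((1 4 9 3 7 10 12 14 5))^(-78) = (1 3 12)(4 7 14)(5 9 10)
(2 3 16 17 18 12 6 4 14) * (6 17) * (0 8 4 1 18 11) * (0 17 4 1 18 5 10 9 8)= (1 5 10 9 8)(2 3 16 6 18 12 4 14)(11 17)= [0, 5, 3, 16, 14, 10, 18, 7, 1, 8, 9, 17, 4, 13, 2, 15, 6, 11, 12]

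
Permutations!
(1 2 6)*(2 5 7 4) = [0, 5, 6, 3, 2, 7, 1, 4] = (1 5 7 4 2 6)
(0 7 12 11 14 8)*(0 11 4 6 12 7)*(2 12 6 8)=(2 12 4 8 11 14)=[0, 1, 12, 3, 8, 5, 6, 7, 11, 9, 10, 14, 4, 13, 2]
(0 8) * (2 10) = (0 8)(2 10) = [8, 1, 10, 3, 4, 5, 6, 7, 0, 9, 2]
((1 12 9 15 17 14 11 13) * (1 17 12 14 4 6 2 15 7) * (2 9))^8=((1 14 11 13 17 4 6 9 7)(2 15 12))^8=(1 7 9 6 4 17 13 11 14)(2 12 15)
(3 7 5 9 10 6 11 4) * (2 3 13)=(2 3 7 5 9 10 6 11 4 13)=[0, 1, 3, 7, 13, 9, 11, 5, 8, 10, 6, 4, 12, 2]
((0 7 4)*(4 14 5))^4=(0 4 5 14 7)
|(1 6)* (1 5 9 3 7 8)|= 7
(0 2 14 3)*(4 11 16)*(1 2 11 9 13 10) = (0 11 16 4 9 13 10 1 2 14 3) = [11, 2, 14, 0, 9, 5, 6, 7, 8, 13, 1, 16, 12, 10, 3, 15, 4]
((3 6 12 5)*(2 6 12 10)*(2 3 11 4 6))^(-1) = (3 10 6 4 11 5 12)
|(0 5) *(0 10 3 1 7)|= |(0 5 10 3 1 7)|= 6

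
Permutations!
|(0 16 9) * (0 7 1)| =5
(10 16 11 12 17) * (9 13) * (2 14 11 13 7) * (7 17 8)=(2 14 11 12 8 7)(9 17 10 16 13)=[0, 1, 14, 3, 4, 5, 6, 2, 7, 17, 16, 12, 8, 9, 11, 15, 13, 10]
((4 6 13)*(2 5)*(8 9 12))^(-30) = (13)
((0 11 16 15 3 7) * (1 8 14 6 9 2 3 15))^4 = (0 8 2 11 14 3 16 6 7 1 9)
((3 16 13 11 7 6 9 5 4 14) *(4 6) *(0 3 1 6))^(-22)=(0 16 11 4 1 9)(3 13 7 14 6 5)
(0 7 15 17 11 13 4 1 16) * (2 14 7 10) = (0 10 2 14 7 15 17 11 13 4 1 16) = [10, 16, 14, 3, 1, 5, 6, 15, 8, 9, 2, 13, 12, 4, 7, 17, 0, 11]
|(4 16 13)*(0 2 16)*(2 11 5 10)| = |(0 11 5 10 2 16 13 4)| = 8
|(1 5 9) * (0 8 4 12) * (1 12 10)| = |(0 8 4 10 1 5 9 12)| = 8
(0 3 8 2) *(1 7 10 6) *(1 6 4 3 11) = (0 11 1 7 10 4 3 8 2) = [11, 7, 0, 8, 3, 5, 6, 10, 2, 9, 4, 1]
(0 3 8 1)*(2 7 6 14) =[3, 0, 7, 8, 4, 5, 14, 6, 1, 9, 10, 11, 12, 13, 2] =(0 3 8 1)(2 7 6 14)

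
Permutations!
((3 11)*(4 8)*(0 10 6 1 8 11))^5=((0 10 6 1 8 4 11 3))^5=(0 4 6 3 8 10 11 1)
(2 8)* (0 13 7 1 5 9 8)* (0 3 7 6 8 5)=(0 13 6 8 2 3 7 1)(5 9)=[13, 0, 3, 7, 4, 9, 8, 1, 2, 5, 10, 11, 12, 6]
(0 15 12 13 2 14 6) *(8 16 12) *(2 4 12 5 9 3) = (0 15 8 16 5 9 3 2 14 6)(4 12 13) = [15, 1, 14, 2, 12, 9, 0, 7, 16, 3, 10, 11, 13, 4, 6, 8, 5]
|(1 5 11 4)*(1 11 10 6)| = |(1 5 10 6)(4 11)| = 4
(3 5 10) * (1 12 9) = (1 12 9)(3 5 10) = [0, 12, 2, 5, 4, 10, 6, 7, 8, 1, 3, 11, 9]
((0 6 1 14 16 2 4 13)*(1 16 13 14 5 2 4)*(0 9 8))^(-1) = (0 8 9 13 14 4 16 6)(1 2 5)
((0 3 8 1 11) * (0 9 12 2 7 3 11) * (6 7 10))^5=((0 11 9 12 2 10 6 7 3 8 1))^5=(0 10 1 2 8 12 3 9 7 11 6)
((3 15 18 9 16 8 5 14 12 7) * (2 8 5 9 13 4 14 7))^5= (2 7 4 9 15 12 5 13 8 3 14 16 18)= ((2 8 9 16 5 7 3 15 18 13 4 14 12))^5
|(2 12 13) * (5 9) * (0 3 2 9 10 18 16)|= 10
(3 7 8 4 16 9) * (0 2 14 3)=(0 2 14 3 7 8 4 16 9)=[2, 1, 14, 7, 16, 5, 6, 8, 4, 0, 10, 11, 12, 13, 3, 15, 9]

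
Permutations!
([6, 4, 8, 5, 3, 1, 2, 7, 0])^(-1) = (0 8 2 6)(1 5 3 4)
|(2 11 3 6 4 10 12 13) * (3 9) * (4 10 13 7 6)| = 12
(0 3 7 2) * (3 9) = (0 9 3 7 2) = [9, 1, 0, 7, 4, 5, 6, 2, 8, 3]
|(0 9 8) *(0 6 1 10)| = |(0 9 8 6 1 10)| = 6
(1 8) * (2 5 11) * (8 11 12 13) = [0, 11, 5, 3, 4, 12, 6, 7, 1, 9, 10, 2, 13, 8] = (1 11 2 5 12 13 8)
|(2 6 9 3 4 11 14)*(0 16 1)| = |(0 16 1)(2 6 9 3 4 11 14)| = 21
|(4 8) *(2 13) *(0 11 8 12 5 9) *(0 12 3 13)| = 21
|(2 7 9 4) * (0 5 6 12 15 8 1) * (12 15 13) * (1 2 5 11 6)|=22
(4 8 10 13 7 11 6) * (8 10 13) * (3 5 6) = (3 5 6 4 10 8 13 7 11) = [0, 1, 2, 5, 10, 6, 4, 11, 13, 9, 8, 3, 12, 7]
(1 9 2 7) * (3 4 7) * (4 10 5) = (1 9 2 3 10 5 4 7) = [0, 9, 3, 10, 7, 4, 6, 1, 8, 2, 5]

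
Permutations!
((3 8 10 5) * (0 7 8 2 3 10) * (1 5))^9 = (10)(2 3)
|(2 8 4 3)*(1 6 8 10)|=7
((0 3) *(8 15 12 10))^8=((0 3)(8 15 12 10))^8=(15)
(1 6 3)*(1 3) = (1 6) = [0, 6, 2, 3, 4, 5, 1]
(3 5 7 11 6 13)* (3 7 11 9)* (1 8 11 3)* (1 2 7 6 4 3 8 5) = (1 5 8 11 4 3)(2 7 9)(6 13) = [0, 5, 7, 1, 3, 8, 13, 9, 11, 2, 10, 4, 12, 6]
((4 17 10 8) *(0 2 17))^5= ((0 2 17 10 8 4))^5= (0 4 8 10 17 2)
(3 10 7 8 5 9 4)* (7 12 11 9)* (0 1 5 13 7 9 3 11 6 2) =[1, 5, 0, 10, 11, 9, 2, 8, 13, 4, 12, 3, 6, 7] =(0 1 5 9 4 11 3 10 12 6 2)(7 8 13)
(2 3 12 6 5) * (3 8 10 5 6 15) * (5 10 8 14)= (2 14 5)(3 12 15)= [0, 1, 14, 12, 4, 2, 6, 7, 8, 9, 10, 11, 15, 13, 5, 3]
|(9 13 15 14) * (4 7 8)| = |(4 7 8)(9 13 15 14)| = 12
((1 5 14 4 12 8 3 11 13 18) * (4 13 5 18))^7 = (1 18)(3 8 12 4 13 14 5 11)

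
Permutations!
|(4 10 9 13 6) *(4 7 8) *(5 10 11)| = 9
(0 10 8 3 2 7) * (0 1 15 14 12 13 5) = [10, 15, 7, 2, 4, 0, 6, 1, 3, 9, 8, 11, 13, 5, 12, 14] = (0 10 8 3 2 7 1 15 14 12 13 5)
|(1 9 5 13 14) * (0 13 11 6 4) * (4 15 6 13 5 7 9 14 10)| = 6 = |(0 5 11 13 10 4)(1 14)(6 15)(7 9)|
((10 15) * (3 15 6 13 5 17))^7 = ((3 15 10 6 13 5 17))^7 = (17)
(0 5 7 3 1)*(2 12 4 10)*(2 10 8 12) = (0 5 7 3 1)(4 8 12) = [5, 0, 2, 1, 8, 7, 6, 3, 12, 9, 10, 11, 4]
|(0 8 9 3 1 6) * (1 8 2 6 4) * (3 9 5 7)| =12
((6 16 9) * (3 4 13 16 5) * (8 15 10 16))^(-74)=(3 16 13 6 15)(4 9 8 5 10)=((3 4 13 8 15 10 16 9 6 5))^(-74)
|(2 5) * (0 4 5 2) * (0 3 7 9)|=|(0 4 5 3 7 9)|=6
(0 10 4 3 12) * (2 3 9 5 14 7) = (0 10 4 9 5 14 7 2 3 12) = [10, 1, 3, 12, 9, 14, 6, 2, 8, 5, 4, 11, 0, 13, 7]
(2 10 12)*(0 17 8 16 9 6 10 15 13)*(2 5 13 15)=(0 17 8 16 9 6 10 12 5 13)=[17, 1, 2, 3, 4, 13, 10, 7, 16, 6, 12, 11, 5, 0, 14, 15, 9, 8]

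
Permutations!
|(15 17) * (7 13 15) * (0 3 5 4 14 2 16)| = |(0 3 5 4 14 2 16)(7 13 15 17)| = 28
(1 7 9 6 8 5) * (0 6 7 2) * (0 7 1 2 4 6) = (1 4 6 8 5 2 7 9) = [0, 4, 7, 3, 6, 2, 8, 9, 5, 1]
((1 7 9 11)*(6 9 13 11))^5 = ((1 7 13 11)(6 9))^5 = (1 7 13 11)(6 9)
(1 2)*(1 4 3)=(1 2 4 3)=[0, 2, 4, 1, 3]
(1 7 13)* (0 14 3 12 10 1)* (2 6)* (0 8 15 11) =(0 14 3 12 10 1 7 13 8 15 11)(2 6) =[14, 7, 6, 12, 4, 5, 2, 13, 15, 9, 1, 0, 10, 8, 3, 11]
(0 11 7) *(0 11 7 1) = [7, 0, 2, 3, 4, 5, 6, 11, 8, 9, 10, 1] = (0 7 11 1)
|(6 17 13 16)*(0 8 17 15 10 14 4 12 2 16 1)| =40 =|(0 8 17 13 1)(2 16 6 15 10 14 4 12)|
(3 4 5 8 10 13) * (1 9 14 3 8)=[0, 9, 2, 4, 5, 1, 6, 7, 10, 14, 13, 11, 12, 8, 3]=(1 9 14 3 4 5)(8 10 13)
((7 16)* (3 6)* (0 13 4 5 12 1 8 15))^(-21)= ((0 13 4 5 12 1 8 15)(3 6)(7 16))^(-21)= (0 5 8 13 12 15 4 1)(3 6)(7 16)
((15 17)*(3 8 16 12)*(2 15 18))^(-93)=((2 15 17 18)(3 8 16 12))^(-93)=(2 18 17 15)(3 12 16 8)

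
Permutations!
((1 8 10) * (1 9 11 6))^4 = (1 11 10)(6 9 8)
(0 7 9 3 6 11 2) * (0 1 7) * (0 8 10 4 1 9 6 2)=(0 8 10 4 1 7 6 11)(2 9 3)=[8, 7, 9, 2, 1, 5, 11, 6, 10, 3, 4, 0]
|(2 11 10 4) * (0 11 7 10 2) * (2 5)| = |(0 11 5 2 7 10 4)| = 7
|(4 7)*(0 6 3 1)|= 4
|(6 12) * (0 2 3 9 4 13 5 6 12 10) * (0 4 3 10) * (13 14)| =|(0 2 10 4 14 13 5 6)(3 9)| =8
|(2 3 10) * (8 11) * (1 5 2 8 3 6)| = |(1 5 2 6)(3 10 8 11)| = 4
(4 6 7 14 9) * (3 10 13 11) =[0, 1, 2, 10, 6, 5, 7, 14, 8, 4, 13, 3, 12, 11, 9] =(3 10 13 11)(4 6 7 14 9)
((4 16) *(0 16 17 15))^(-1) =((0 16 4 17 15))^(-1) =(0 15 17 4 16)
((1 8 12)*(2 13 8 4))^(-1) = ((1 4 2 13 8 12))^(-1) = (1 12 8 13 2 4)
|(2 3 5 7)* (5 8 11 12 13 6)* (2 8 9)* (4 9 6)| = |(2 3 6 5 7 8 11 12 13 4 9)| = 11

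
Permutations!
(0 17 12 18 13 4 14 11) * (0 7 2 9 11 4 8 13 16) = (0 17 12 18 16)(2 9 11 7)(4 14)(8 13) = [17, 1, 9, 3, 14, 5, 6, 2, 13, 11, 10, 7, 18, 8, 4, 15, 0, 12, 16]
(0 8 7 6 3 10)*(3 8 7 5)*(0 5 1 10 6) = (0 7)(1 10 5 3 6 8) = [7, 10, 2, 6, 4, 3, 8, 0, 1, 9, 5]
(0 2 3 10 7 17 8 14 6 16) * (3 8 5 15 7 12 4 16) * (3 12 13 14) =(0 2 8 3 10 13 14 6 12 4 16)(5 15 7 17) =[2, 1, 8, 10, 16, 15, 12, 17, 3, 9, 13, 11, 4, 14, 6, 7, 0, 5]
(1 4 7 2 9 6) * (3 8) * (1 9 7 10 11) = (1 4 10 11)(2 7)(3 8)(6 9) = [0, 4, 7, 8, 10, 5, 9, 2, 3, 6, 11, 1]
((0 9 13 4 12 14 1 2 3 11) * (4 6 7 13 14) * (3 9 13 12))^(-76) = (14)(0 12)(3 6)(4 13)(7 11)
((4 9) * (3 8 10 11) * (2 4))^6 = (3 10)(8 11)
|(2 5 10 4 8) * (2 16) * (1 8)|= |(1 8 16 2 5 10 4)|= 7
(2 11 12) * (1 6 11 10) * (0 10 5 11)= (0 10 1 6)(2 5 11 12)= [10, 6, 5, 3, 4, 11, 0, 7, 8, 9, 1, 12, 2]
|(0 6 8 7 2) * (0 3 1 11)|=|(0 6 8 7 2 3 1 11)|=8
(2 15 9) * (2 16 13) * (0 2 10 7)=(0 2 15 9 16 13 10 7)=[2, 1, 15, 3, 4, 5, 6, 0, 8, 16, 7, 11, 12, 10, 14, 9, 13]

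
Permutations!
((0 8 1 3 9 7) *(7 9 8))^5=((9)(0 7)(1 3 8))^5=(9)(0 7)(1 8 3)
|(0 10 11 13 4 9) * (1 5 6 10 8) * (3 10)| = 11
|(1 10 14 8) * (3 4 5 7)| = 4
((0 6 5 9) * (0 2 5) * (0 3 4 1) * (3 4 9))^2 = ((0 6 4 1)(2 5 3 9))^2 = (0 4)(1 6)(2 3)(5 9)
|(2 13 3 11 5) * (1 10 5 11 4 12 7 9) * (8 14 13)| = 12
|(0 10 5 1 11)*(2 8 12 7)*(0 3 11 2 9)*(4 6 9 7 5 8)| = 10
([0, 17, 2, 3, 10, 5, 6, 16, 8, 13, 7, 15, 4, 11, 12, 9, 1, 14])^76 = (1 4)(7 14)(10 17)(12 16)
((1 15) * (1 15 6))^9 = (15)(1 6)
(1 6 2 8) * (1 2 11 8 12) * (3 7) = [0, 6, 12, 7, 4, 5, 11, 3, 2, 9, 10, 8, 1] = (1 6 11 8 2 12)(3 7)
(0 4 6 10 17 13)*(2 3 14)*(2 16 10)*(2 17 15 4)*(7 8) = (0 2 3 14 16 10 15 4 6 17 13)(7 8) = [2, 1, 3, 14, 6, 5, 17, 8, 7, 9, 15, 11, 12, 0, 16, 4, 10, 13]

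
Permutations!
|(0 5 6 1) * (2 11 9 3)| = |(0 5 6 1)(2 11 9 3)| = 4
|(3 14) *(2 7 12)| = 6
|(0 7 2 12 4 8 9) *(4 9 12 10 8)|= 7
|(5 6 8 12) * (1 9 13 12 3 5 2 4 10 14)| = 8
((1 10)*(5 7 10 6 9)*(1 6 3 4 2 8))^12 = (1 4 8 3 2)(5 10 9 7 6)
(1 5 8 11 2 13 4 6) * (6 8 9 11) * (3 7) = (1 5 9 11 2 13 4 8 6)(3 7) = [0, 5, 13, 7, 8, 9, 1, 3, 6, 11, 10, 2, 12, 4]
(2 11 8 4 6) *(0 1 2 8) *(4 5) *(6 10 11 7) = (0 1 2 7 6 8 5 4 10 11) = [1, 2, 7, 3, 10, 4, 8, 6, 5, 9, 11, 0]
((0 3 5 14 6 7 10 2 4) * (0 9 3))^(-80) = (2 4 9 3 5 14 6 7 10)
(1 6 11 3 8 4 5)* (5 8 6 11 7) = (1 11 3 6 7 5)(4 8) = [0, 11, 2, 6, 8, 1, 7, 5, 4, 9, 10, 3]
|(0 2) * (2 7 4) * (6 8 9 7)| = 7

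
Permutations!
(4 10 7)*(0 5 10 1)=[5, 0, 2, 3, 1, 10, 6, 4, 8, 9, 7]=(0 5 10 7 4 1)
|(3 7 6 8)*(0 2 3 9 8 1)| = 6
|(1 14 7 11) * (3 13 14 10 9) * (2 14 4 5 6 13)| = 8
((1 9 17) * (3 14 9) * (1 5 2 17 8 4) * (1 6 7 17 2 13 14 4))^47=((1 3 4 6 7 17 5 13 14 9 8))^47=(1 6 5 9 3 7 13 8 4 17 14)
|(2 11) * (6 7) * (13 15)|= 2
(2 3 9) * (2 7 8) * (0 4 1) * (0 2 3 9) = (0 4 1 2 9 7 8 3) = [4, 2, 9, 0, 1, 5, 6, 8, 3, 7]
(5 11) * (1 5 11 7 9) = (11)(1 5 7 9) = [0, 5, 2, 3, 4, 7, 6, 9, 8, 1, 10, 11]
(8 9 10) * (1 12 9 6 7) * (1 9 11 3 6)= (1 12 11 3 6 7 9 10 8)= [0, 12, 2, 6, 4, 5, 7, 9, 1, 10, 8, 3, 11]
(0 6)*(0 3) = (0 6 3) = [6, 1, 2, 0, 4, 5, 3]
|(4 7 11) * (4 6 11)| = 2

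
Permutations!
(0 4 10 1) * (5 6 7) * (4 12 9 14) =[12, 0, 2, 3, 10, 6, 7, 5, 8, 14, 1, 11, 9, 13, 4] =(0 12 9 14 4 10 1)(5 6 7)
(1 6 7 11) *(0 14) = (0 14)(1 6 7 11) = [14, 6, 2, 3, 4, 5, 7, 11, 8, 9, 10, 1, 12, 13, 0]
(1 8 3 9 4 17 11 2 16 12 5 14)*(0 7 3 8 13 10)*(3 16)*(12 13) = (0 7 16 13 10)(1 12 5 14)(2 3 9 4 17 11) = [7, 12, 3, 9, 17, 14, 6, 16, 8, 4, 0, 2, 5, 10, 1, 15, 13, 11]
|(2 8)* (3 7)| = 2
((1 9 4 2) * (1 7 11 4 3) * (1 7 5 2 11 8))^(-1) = (1 8 7 3 9)(2 5)(4 11)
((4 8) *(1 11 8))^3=(1 4 8 11)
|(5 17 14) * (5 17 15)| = 2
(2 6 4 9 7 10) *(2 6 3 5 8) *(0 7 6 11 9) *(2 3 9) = (0 7 10 11 2 9 6 4)(3 5 8) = [7, 1, 9, 5, 0, 8, 4, 10, 3, 6, 11, 2]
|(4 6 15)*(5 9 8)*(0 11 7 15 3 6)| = 30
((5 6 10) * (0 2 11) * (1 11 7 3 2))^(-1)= ((0 1 11)(2 7 3)(5 6 10))^(-1)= (0 11 1)(2 3 7)(5 10 6)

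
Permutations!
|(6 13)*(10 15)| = 2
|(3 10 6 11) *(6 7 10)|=6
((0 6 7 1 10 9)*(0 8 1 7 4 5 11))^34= (0 11 5 4 6)(1 9)(8 10)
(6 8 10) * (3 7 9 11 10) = (3 7 9 11 10 6 8) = [0, 1, 2, 7, 4, 5, 8, 9, 3, 11, 6, 10]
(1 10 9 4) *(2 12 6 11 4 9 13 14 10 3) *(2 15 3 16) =(1 16 2 12 6 11 4)(3 15)(10 13 14) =[0, 16, 12, 15, 1, 5, 11, 7, 8, 9, 13, 4, 6, 14, 10, 3, 2]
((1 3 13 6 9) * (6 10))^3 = (1 10)(3 6)(9 13)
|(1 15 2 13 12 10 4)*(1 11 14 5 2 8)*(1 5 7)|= 12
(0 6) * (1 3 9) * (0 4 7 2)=(0 6 4 7 2)(1 3 9)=[6, 3, 0, 9, 7, 5, 4, 2, 8, 1]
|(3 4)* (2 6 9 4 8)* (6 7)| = 7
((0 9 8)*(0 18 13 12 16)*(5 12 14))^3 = (0 18 5)(8 14 16)(9 13 12)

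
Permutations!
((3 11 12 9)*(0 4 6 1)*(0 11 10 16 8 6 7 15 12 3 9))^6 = ((0 4 7 15 12)(1 11 3 10 16 8 6))^6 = (0 4 7 15 12)(1 6 8 16 10 3 11)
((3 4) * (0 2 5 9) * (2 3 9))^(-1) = ((0 3 4 9)(2 5))^(-1) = (0 9 4 3)(2 5)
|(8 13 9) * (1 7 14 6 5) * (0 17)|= |(0 17)(1 7 14 6 5)(8 13 9)|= 30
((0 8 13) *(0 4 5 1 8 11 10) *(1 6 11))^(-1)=(0 10 11 6 5 4 13 8 1)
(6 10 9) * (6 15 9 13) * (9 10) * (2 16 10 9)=(2 16 10 13 6)(9 15)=[0, 1, 16, 3, 4, 5, 2, 7, 8, 15, 13, 11, 12, 6, 14, 9, 10]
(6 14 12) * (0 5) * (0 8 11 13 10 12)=(0 5 8 11 13 10 12 6 14)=[5, 1, 2, 3, 4, 8, 14, 7, 11, 9, 12, 13, 6, 10, 0]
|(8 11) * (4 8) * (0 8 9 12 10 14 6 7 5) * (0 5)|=|(0 8 11 4 9 12 10 14 6 7)|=10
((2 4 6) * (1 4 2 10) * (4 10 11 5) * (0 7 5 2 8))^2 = (0 5 6 2)(4 11 8 7)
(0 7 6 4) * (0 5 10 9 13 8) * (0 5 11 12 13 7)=(4 11 12 13 8 5 10 9 7 6)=[0, 1, 2, 3, 11, 10, 4, 6, 5, 7, 9, 12, 13, 8]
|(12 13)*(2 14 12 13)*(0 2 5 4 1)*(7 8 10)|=|(0 2 14 12 5 4 1)(7 8 10)|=21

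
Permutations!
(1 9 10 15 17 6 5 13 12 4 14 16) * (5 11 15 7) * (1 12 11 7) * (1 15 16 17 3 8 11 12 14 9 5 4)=(1 5 13 12)(3 8 11 16 14 17 6 7 4 9 10 15)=[0, 5, 2, 8, 9, 13, 7, 4, 11, 10, 15, 16, 1, 12, 17, 3, 14, 6]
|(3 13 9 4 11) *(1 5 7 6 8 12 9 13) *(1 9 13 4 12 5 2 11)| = |(1 2 11 3 9 12 13 4)(5 7 6 8)| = 8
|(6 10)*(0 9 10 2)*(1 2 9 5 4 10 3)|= 9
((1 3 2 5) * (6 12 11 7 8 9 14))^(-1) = (1 5 2 3)(6 14 9 8 7 11 12)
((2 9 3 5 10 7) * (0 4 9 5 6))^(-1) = ((0 4 9 3 6)(2 5 10 7))^(-1) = (0 6 3 9 4)(2 7 10 5)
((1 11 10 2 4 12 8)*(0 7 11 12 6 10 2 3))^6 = (12)(0 10 4 11)(2 7 3 6)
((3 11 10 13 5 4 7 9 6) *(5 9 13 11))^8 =(3 5 4 7 13 9 6)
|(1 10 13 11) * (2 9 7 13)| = 7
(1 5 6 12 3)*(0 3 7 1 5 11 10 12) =(0 3 5 6)(1 11 10 12 7) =[3, 11, 2, 5, 4, 6, 0, 1, 8, 9, 12, 10, 7]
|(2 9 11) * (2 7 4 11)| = 6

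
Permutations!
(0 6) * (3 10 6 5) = (0 5 3 10 6) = [5, 1, 2, 10, 4, 3, 0, 7, 8, 9, 6]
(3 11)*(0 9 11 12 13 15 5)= (0 9 11 3 12 13 15 5)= [9, 1, 2, 12, 4, 0, 6, 7, 8, 11, 10, 3, 13, 15, 14, 5]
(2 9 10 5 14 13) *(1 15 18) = [0, 15, 9, 3, 4, 14, 6, 7, 8, 10, 5, 11, 12, 2, 13, 18, 16, 17, 1] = (1 15 18)(2 9 10 5 14 13)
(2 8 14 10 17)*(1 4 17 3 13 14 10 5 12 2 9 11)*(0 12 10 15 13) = [12, 4, 8, 0, 17, 10, 6, 7, 15, 11, 3, 1, 2, 14, 5, 13, 16, 9] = (0 12 2 8 15 13 14 5 10 3)(1 4 17 9 11)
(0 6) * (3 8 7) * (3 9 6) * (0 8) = (0 3)(6 8 7 9) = [3, 1, 2, 0, 4, 5, 8, 9, 7, 6]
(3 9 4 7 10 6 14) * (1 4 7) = (1 4)(3 9 7 10 6 14) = [0, 4, 2, 9, 1, 5, 14, 10, 8, 7, 6, 11, 12, 13, 3]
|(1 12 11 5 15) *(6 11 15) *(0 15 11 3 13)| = 9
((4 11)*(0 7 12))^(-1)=((0 7 12)(4 11))^(-1)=(0 12 7)(4 11)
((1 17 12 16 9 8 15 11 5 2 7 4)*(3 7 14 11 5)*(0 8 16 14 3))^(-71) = (0 4 8 1 15 17 5 12 2 14 3 11 7)(9 16)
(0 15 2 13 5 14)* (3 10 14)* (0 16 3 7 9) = (0 15 2 13 5 7 9)(3 10 14 16) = [15, 1, 13, 10, 4, 7, 6, 9, 8, 0, 14, 11, 12, 5, 16, 2, 3]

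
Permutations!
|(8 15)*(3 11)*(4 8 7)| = 4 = |(3 11)(4 8 15 7)|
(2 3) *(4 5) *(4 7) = [0, 1, 3, 2, 5, 7, 6, 4] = (2 3)(4 5 7)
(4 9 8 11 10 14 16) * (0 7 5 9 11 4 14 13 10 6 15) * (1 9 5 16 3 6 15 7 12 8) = (0 12 8 4 11 15)(1 9)(3 6 7 16 14)(10 13) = [12, 9, 2, 6, 11, 5, 7, 16, 4, 1, 13, 15, 8, 10, 3, 0, 14]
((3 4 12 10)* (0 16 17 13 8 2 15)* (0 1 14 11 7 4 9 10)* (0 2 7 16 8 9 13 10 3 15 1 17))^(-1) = ((0 8 7 4 12 2 1 14 11 16)(3 13 9)(10 15 17))^(-1) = (0 16 11 14 1 2 12 4 7 8)(3 9 13)(10 17 15)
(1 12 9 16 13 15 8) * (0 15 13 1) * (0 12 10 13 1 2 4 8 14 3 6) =(0 15 14 3 6)(1 10 13)(2 4 8 12 9 16) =[15, 10, 4, 6, 8, 5, 0, 7, 12, 16, 13, 11, 9, 1, 3, 14, 2]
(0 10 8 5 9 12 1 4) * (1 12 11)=(12)(0 10 8 5 9 11 1 4)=[10, 4, 2, 3, 0, 9, 6, 7, 5, 11, 8, 1, 12]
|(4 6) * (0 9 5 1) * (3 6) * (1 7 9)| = 6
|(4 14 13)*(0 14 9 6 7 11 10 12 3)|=11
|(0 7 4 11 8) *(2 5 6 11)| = |(0 7 4 2 5 6 11 8)| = 8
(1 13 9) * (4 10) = (1 13 9)(4 10) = [0, 13, 2, 3, 10, 5, 6, 7, 8, 1, 4, 11, 12, 9]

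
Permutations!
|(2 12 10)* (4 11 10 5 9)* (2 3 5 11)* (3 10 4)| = |(2 12 11 4)(3 5 9)| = 12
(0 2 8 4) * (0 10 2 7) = (0 7)(2 8 4 10) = [7, 1, 8, 3, 10, 5, 6, 0, 4, 9, 2]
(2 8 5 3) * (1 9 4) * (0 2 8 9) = (0 2 9 4 1)(3 8 5) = [2, 0, 9, 8, 1, 3, 6, 7, 5, 4]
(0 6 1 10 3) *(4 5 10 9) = [6, 9, 2, 0, 5, 10, 1, 7, 8, 4, 3] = (0 6 1 9 4 5 10 3)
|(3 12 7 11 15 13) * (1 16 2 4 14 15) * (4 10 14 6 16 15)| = 42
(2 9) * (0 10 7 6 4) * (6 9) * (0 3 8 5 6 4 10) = (2 4 3 8 5 6 10 7 9) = [0, 1, 4, 8, 3, 6, 10, 9, 5, 2, 7]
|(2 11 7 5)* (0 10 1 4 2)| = 8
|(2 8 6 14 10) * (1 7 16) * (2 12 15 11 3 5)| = |(1 7 16)(2 8 6 14 10 12 15 11 3 5)| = 30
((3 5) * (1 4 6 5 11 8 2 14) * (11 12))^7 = ((1 4 6 5 3 12 11 8 2 14))^7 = (1 8 3 4 2 12 6 14 11 5)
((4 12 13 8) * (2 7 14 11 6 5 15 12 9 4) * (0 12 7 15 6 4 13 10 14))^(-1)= (0 7 15 2 8 13 9 4 11 14 10 12)(5 6)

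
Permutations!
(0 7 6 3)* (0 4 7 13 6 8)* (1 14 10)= [13, 14, 2, 4, 7, 5, 3, 8, 0, 9, 1, 11, 12, 6, 10]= (0 13 6 3 4 7 8)(1 14 10)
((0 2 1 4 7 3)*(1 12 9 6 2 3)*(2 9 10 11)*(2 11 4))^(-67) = ((0 3)(1 2 12 10 4 7)(6 9))^(-67) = (0 3)(1 7 4 10 12 2)(6 9)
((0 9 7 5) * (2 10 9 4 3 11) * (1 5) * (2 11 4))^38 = (11)(0 9 5 10 1 2 7)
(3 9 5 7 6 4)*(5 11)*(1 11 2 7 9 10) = [0, 11, 7, 10, 3, 9, 4, 6, 8, 2, 1, 5] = (1 11 5 9 2 7 6 4 3 10)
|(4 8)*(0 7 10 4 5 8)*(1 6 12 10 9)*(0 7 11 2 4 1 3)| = 28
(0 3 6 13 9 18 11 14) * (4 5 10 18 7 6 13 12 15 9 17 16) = (0 3 13 17 16 4 5 10 18 11 14)(6 12 15 9 7) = [3, 1, 2, 13, 5, 10, 12, 6, 8, 7, 18, 14, 15, 17, 0, 9, 4, 16, 11]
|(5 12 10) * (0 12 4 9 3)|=7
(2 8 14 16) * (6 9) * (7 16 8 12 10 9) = (2 12 10 9 6 7 16)(8 14) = [0, 1, 12, 3, 4, 5, 7, 16, 14, 6, 9, 11, 10, 13, 8, 15, 2]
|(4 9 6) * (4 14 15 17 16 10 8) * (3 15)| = |(3 15 17 16 10 8 4 9 6 14)| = 10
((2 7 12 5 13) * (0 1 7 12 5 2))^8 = ((0 1 7 5 13)(2 12))^8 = (0 5 1 13 7)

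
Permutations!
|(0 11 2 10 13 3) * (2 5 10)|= 6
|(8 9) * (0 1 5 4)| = 4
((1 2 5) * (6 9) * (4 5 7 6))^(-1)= ((1 2 7 6 9 4 5))^(-1)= (1 5 4 9 6 7 2)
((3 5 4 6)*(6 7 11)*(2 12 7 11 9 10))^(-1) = ((2 12 7 9 10)(3 5 4 11 6))^(-1) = (2 10 9 7 12)(3 6 11 4 5)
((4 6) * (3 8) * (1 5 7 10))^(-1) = (1 10 7 5)(3 8)(4 6)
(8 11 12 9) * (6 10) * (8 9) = (6 10)(8 11 12) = [0, 1, 2, 3, 4, 5, 10, 7, 11, 9, 6, 12, 8]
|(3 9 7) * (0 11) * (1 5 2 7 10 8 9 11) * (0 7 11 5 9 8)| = 20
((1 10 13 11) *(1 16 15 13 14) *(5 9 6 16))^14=((1 10 14)(5 9 6 16 15 13 11))^14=(16)(1 14 10)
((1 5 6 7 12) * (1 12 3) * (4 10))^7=((12)(1 5 6 7 3)(4 10))^7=(12)(1 6 3 5 7)(4 10)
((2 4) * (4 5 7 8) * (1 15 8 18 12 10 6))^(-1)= ((1 15 8 4 2 5 7 18 12 10 6))^(-1)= (1 6 10 12 18 7 5 2 4 8 15)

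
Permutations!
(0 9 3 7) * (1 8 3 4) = (0 9 4 1 8 3 7) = [9, 8, 2, 7, 1, 5, 6, 0, 3, 4]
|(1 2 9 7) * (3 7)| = |(1 2 9 3 7)| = 5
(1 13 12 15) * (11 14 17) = [0, 13, 2, 3, 4, 5, 6, 7, 8, 9, 10, 14, 15, 12, 17, 1, 16, 11] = (1 13 12 15)(11 14 17)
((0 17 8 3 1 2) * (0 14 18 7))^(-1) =((0 17 8 3 1 2 14 18 7))^(-1) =(0 7 18 14 2 1 3 8 17)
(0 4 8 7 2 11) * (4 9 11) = (0 9 11)(2 4 8 7) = [9, 1, 4, 3, 8, 5, 6, 2, 7, 11, 10, 0]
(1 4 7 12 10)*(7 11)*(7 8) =(1 4 11 8 7 12 10) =[0, 4, 2, 3, 11, 5, 6, 12, 7, 9, 1, 8, 10]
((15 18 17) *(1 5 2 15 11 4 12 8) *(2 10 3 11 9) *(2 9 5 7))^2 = ((1 7 2 15 18 17 5 10 3 11 4 12 8))^2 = (1 2 18 5 3 4 8 7 15 17 10 11 12)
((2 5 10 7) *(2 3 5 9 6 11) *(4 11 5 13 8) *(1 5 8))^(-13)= (1 13 3 7 10 5)(2 11 4 8 6 9)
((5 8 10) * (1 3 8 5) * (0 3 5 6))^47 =(0 5 10 3 6 1 8)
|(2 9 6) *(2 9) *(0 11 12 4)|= 4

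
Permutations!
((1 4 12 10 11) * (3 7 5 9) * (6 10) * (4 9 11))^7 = (1 9 3 7 5 11)(4 10 6 12)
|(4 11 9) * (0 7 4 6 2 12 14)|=|(0 7 4 11 9 6 2 12 14)|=9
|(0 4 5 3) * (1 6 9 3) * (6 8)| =|(0 4 5 1 8 6 9 3)| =8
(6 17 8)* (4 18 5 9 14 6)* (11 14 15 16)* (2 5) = (2 5 9 15 16 11 14 6 17 8 4 18) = [0, 1, 5, 3, 18, 9, 17, 7, 4, 15, 10, 14, 12, 13, 6, 16, 11, 8, 2]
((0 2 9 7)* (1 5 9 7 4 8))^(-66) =((0 2 7)(1 5 9 4 8))^(-66) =(1 8 4 9 5)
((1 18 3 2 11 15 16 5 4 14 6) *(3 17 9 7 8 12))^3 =(1 9 12 11 5 6 17 8 2 16 14 18 7 3 15 4)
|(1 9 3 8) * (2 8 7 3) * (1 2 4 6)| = 4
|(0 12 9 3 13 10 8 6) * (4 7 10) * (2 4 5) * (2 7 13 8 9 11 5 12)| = |(0 2 4 13 12 11 5 7 10 9 3 8 6)| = 13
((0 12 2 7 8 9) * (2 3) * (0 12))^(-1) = (2 3 12 9 8 7) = ((2 7 8 9 12 3))^(-1)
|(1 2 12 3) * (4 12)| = 5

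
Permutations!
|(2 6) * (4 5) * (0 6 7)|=4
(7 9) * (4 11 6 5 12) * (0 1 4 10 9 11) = (0 1 4)(5 12 10 9 7 11 6) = [1, 4, 2, 3, 0, 12, 5, 11, 8, 7, 9, 6, 10]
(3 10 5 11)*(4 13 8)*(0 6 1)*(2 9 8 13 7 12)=[6, 0, 9, 10, 7, 11, 1, 12, 4, 8, 5, 3, 2, 13]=(13)(0 6 1)(2 9 8 4 7 12)(3 10 5 11)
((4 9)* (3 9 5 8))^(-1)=((3 9 4 5 8))^(-1)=(3 8 5 4 9)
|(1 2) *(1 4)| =3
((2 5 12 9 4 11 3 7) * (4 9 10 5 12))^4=(2 4)(3 10)(5 7)(11 12)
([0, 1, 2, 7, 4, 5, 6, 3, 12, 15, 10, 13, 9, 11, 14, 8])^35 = (3 7)(8 15 9 12)(11 13)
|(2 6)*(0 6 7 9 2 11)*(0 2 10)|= 7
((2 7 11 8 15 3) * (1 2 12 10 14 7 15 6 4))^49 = (1 2 15 3 12 10 14 7 11 8 6 4)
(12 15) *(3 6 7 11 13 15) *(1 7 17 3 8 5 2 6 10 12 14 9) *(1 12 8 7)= (2 6 17 3 10 8 5)(7 11 13 15 14 9 12)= [0, 1, 6, 10, 4, 2, 17, 11, 5, 12, 8, 13, 7, 15, 9, 14, 16, 3]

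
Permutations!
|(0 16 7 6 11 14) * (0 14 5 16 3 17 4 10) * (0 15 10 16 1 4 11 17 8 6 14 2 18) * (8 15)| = |(0 3 15 10 8 6 17 11 5 1 4 16 7 14 2 18)| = 16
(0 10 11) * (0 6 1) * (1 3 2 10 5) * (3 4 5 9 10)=(0 9 10 11 6 4 5 1)(2 3)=[9, 0, 3, 2, 5, 1, 4, 7, 8, 10, 11, 6]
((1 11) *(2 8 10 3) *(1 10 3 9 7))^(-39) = ((1 11 10 9 7)(2 8 3))^(-39) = (1 11 10 9 7)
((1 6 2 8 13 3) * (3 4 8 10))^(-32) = ((1 6 2 10 3)(4 8 13))^(-32) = (1 10 6 3 2)(4 8 13)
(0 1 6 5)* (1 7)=[7, 6, 2, 3, 4, 0, 5, 1]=(0 7 1 6 5)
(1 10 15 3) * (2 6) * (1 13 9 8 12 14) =(1 10 15 3 13 9 8 12 14)(2 6) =[0, 10, 6, 13, 4, 5, 2, 7, 12, 8, 15, 11, 14, 9, 1, 3]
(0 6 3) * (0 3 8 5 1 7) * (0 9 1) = (0 6 8 5)(1 7 9) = [6, 7, 2, 3, 4, 0, 8, 9, 5, 1]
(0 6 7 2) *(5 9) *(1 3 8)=(0 6 7 2)(1 3 8)(5 9)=[6, 3, 0, 8, 4, 9, 7, 2, 1, 5]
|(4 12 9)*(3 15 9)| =5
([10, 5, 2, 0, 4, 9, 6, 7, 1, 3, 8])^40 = (0 9 1 10 3 5 8)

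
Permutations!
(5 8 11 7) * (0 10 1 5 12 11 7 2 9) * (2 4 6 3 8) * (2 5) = [10, 2, 9, 8, 6, 5, 3, 12, 7, 0, 1, 4, 11] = (0 10 1 2 9)(3 8 7 12 11 4 6)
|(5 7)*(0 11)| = 2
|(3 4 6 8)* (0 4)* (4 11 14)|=|(0 11 14 4 6 8 3)|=7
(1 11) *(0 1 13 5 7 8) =[1, 11, 2, 3, 4, 7, 6, 8, 0, 9, 10, 13, 12, 5] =(0 1 11 13 5 7 8)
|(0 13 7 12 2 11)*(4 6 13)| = |(0 4 6 13 7 12 2 11)| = 8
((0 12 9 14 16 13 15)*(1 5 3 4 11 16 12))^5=(0 11 1 16 5 13 3 15 4)(9 12 14)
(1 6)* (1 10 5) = [0, 6, 2, 3, 4, 1, 10, 7, 8, 9, 5] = (1 6 10 5)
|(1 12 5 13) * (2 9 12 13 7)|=10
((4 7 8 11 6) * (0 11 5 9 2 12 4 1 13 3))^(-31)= ((0 11 6 1 13 3)(2 12 4 7 8 5 9))^(-31)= (0 3 13 1 6 11)(2 8 12 5 4 9 7)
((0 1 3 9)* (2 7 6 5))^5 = (0 1 3 9)(2 7 6 5)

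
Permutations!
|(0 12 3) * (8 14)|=|(0 12 3)(8 14)|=6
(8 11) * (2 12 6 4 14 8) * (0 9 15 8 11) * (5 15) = [9, 1, 12, 3, 14, 15, 4, 7, 0, 5, 10, 2, 6, 13, 11, 8] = (0 9 5 15 8)(2 12 6 4 14 11)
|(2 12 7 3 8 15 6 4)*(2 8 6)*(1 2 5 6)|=5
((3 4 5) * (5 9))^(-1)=((3 4 9 5))^(-1)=(3 5 9 4)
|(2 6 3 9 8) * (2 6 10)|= |(2 10)(3 9 8 6)|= 4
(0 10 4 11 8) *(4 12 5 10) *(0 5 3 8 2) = [4, 1, 0, 8, 11, 10, 6, 7, 5, 9, 12, 2, 3] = (0 4 11 2)(3 8 5 10 12)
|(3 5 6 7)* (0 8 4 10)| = |(0 8 4 10)(3 5 6 7)| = 4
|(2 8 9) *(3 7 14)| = 3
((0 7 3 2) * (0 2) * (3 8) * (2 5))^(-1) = (0 3 8 7)(2 5)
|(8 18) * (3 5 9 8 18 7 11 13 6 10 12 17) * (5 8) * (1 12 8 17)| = |(18)(1 12)(3 17)(5 9)(6 10 8 7 11 13)| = 6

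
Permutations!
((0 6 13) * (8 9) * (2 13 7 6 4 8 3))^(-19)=((0 4 8 9 3 2 13)(6 7))^(-19)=(0 8 3 13 4 9 2)(6 7)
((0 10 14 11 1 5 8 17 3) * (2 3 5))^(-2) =(0 2 11 10 3 1 14)(5 8 17)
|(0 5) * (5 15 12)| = 4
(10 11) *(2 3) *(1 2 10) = [0, 2, 3, 10, 4, 5, 6, 7, 8, 9, 11, 1] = (1 2 3 10 11)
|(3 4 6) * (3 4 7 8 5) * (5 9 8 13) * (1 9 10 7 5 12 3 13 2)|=|(1 9 8 10 7 2)(3 5 13 12)(4 6)|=12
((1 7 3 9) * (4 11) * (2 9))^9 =(1 9 2 3 7)(4 11)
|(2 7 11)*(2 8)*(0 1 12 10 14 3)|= |(0 1 12 10 14 3)(2 7 11 8)|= 12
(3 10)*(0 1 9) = (0 1 9)(3 10) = [1, 9, 2, 10, 4, 5, 6, 7, 8, 0, 3]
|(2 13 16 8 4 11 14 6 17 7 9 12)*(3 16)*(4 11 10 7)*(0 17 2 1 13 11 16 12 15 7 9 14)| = |(0 17 4 10 9 15 7 14 6 2 11)(1 13 3 12)(8 16)| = 44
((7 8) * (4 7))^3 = ((4 7 8))^3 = (8)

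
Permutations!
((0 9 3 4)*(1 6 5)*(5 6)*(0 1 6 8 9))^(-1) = (1 4 3 9 8 6 5)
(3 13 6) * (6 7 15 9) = (3 13 7 15 9 6) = [0, 1, 2, 13, 4, 5, 3, 15, 8, 6, 10, 11, 12, 7, 14, 9]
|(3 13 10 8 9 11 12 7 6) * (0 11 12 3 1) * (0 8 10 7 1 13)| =12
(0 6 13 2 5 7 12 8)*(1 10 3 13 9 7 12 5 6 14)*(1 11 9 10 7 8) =(0 14 11 9 8)(1 7 5 12)(2 6 10 3 13) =[14, 7, 6, 13, 4, 12, 10, 5, 0, 8, 3, 9, 1, 2, 11]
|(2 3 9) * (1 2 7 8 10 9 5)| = 4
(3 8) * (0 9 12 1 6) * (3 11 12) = (0 9 3 8 11 12 1 6) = [9, 6, 2, 8, 4, 5, 0, 7, 11, 3, 10, 12, 1]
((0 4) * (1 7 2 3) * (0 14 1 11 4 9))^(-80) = ((0 9)(1 7 2 3 11 4 14))^(-80) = (1 11 7 4 2 14 3)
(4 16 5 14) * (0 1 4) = (0 1 4 16 5 14) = [1, 4, 2, 3, 16, 14, 6, 7, 8, 9, 10, 11, 12, 13, 0, 15, 5]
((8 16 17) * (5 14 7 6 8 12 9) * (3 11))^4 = ((3 11)(5 14 7 6 8 16 17 12 9))^4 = (5 8 9 6 12 7 17 14 16)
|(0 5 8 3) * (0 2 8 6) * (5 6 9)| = |(0 6)(2 8 3)(5 9)| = 6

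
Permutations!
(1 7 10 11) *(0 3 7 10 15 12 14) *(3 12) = (0 12 14)(1 10 11)(3 7 15) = [12, 10, 2, 7, 4, 5, 6, 15, 8, 9, 11, 1, 14, 13, 0, 3]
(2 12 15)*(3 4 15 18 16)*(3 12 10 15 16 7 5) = (2 10 15)(3 4 16 12 18 7 5) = [0, 1, 10, 4, 16, 3, 6, 5, 8, 9, 15, 11, 18, 13, 14, 2, 12, 17, 7]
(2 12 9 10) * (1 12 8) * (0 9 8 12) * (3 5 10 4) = (0 9 4 3 5 10 2 12 8 1) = [9, 0, 12, 5, 3, 10, 6, 7, 1, 4, 2, 11, 8]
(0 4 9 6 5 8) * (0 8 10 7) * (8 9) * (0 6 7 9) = (0 4 8)(5 10 9 7 6) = [4, 1, 2, 3, 8, 10, 5, 6, 0, 7, 9]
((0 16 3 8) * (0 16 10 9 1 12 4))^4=((0 10 9 1 12 4)(3 8 16))^4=(0 12 9)(1 10 4)(3 8 16)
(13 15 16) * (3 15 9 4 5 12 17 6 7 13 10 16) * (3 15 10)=(3 10 16)(4 5 12 17 6 7 13 9)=[0, 1, 2, 10, 5, 12, 7, 13, 8, 4, 16, 11, 17, 9, 14, 15, 3, 6]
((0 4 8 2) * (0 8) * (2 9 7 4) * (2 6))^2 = ((0 6 2 8 9 7 4))^2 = (0 2 9 4 6 8 7)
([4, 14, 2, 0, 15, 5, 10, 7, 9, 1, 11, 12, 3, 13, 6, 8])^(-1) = [3, 9, 2, 12, 0, 5, 14, 7, 15, 8, 6, 10, 11, 13, 1, 4]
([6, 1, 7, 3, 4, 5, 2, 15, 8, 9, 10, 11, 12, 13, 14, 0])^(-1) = (0 15 7 2 6)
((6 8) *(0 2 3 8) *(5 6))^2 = ((0 2 3 8 5 6))^2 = (0 3 5)(2 8 6)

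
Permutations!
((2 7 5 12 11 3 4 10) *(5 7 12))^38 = ((2 12 11 3 4 10))^38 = (2 11 4)(3 10 12)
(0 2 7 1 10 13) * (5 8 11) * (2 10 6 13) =(0 10 2 7 1 6 13)(5 8 11) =[10, 6, 7, 3, 4, 8, 13, 1, 11, 9, 2, 5, 12, 0]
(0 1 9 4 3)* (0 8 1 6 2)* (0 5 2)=(0 6)(1 9 4 3 8)(2 5)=[6, 9, 5, 8, 3, 2, 0, 7, 1, 4]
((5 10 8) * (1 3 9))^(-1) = ((1 3 9)(5 10 8))^(-1) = (1 9 3)(5 8 10)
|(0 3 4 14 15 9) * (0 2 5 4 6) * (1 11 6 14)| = |(0 3 14 15 9 2 5 4 1 11 6)| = 11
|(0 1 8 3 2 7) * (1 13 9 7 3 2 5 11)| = |(0 13 9 7)(1 8 2 3 5 11)| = 12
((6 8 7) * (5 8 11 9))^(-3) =(5 6)(7 9)(8 11)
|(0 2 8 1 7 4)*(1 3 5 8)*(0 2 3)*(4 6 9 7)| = |(0 3 5 8)(1 4 2)(6 9 7)| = 12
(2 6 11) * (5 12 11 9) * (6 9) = (2 9 5 12 11) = [0, 1, 9, 3, 4, 12, 6, 7, 8, 5, 10, 2, 11]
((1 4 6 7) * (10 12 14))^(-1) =(1 7 6 4)(10 14 12)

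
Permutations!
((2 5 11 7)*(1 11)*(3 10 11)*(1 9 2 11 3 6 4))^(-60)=((1 6 4)(2 5 9)(3 10)(7 11))^(-60)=(11)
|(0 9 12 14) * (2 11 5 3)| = 4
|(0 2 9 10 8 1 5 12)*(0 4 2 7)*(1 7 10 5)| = |(0 10 8 7)(2 9 5 12 4)| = 20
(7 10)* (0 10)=(0 10 7)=[10, 1, 2, 3, 4, 5, 6, 0, 8, 9, 7]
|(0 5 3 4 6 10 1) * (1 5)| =10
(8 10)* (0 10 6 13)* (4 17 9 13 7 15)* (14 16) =(0 10 8 6 7 15 4 17 9 13)(14 16) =[10, 1, 2, 3, 17, 5, 7, 15, 6, 13, 8, 11, 12, 0, 16, 4, 14, 9]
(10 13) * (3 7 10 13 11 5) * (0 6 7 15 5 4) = (0 6 7 10 11 4)(3 15 5) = [6, 1, 2, 15, 0, 3, 7, 10, 8, 9, 11, 4, 12, 13, 14, 5]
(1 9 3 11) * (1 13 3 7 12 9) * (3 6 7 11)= (6 7 12 9 11 13)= [0, 1, 2, 3, 4, 5, 7, 12, 8, 11, 10, 13, 9, 6]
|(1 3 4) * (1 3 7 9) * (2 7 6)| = |(1 6 2 7 9)(3 4)| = 10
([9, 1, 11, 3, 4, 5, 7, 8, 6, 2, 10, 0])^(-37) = [11, 1, 9, 3, 4, 5, 8, 6, 7, 0, 10, 2]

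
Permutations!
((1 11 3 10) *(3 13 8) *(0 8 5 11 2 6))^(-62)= (0 8 3 10 1 2 6)(5 11 13)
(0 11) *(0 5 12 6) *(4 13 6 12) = (0 11 5 4 13 6) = [11, 1, 2, 3, 13, 4, 0, 7, 8, 9, 10, 5, 12, 6]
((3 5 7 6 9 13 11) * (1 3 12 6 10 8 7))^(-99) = (6 9 13 11 12)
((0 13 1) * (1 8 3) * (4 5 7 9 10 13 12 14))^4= (0 5 13)(1 4 10)(3 14 9)(7 8 12)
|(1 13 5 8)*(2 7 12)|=12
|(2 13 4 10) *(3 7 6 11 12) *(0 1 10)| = |(0 1 10 2 13 4)(3 7 6 11 12)| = 30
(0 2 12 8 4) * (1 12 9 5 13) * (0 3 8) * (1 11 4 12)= (0 2 9 5 13 11 4 3 8 12)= [2, 1, 9, 8, 3, 13, 6, 7, 12, 5, 10, 4, 0, 11]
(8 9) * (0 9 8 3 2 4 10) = (0 9 3 2 4 10) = [9, 1, 4, 2, 10, 5, 6, 7, 8, 3, 0]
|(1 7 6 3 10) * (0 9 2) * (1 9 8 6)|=|(0 8 6 3 10 9 2)(1 7)|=14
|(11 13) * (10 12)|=|(10 12)(11 13)|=2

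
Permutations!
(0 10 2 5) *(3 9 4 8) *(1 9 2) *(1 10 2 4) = [2, 9, 5, 4, 8, 0, 6, 7, 3, 1, 10] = (10)(0 2 5)(1 9)(3 4 8)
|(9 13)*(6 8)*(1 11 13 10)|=10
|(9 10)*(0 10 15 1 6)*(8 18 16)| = 6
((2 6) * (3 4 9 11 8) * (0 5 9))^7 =((0 5 9 11 8 3 4)(2 6))^7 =(11)(2 6)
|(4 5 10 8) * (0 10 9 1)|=7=|(0 10 8 4 5 9 1)|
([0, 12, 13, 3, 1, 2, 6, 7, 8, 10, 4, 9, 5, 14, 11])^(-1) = (1 4 10 9 11 14 13 2 5 12)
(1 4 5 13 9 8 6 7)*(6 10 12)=(1 4 5 13 9 8 10 12 6 7)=[0, 4, 2, 3, 5, 13, 7, 1, 10, 8, 12, 11, 6, 9]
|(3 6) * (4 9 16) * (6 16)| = 5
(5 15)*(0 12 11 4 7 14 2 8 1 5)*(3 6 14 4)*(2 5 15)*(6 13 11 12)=[6, 15, 8, 13, 7, 2, 14, 4, 1, 9, 10, 3, 12, 11, 5, 0]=(0 6 14 5 2 8 1 15)(3 13 11)(4 7)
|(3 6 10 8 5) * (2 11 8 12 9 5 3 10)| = 20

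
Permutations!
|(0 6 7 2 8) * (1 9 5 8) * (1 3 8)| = |(0 6 7 2 3 8)(1 9 5)| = 6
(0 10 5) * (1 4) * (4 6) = (0 10 5)(1 6 4) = [10, 6, 2, 3, 1, 0, 4, 7, 8, 9, 5]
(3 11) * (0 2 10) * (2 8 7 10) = (0 8 7 10)(3 11) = [8, 1, 2, 11, 4, 5, 6, 10, 7, 9, 0, 3]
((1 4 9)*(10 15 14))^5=((1 4 9)(10 15 14))^5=(1 9 4)(10 14 15)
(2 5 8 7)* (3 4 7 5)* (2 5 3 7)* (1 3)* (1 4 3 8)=(1 8 4 2 7 5)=[0, 8, 7, 3, 2, 1, 6, 5, 4]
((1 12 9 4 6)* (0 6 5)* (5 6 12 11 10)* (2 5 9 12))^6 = ((12)(0 2 5)(1 11 10 9 4 6))^6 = (12)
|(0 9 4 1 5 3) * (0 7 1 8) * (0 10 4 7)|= 6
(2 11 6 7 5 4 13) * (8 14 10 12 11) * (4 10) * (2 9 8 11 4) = (2 11 6 7 5 10 12 4 13 9 8 14) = [0, 1, 11, 3, 13, 10, 7, 5, 14, 8, 12, 6, 4, 9, 2]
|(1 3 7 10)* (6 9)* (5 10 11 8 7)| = |(1 3 5 10)(6 9)(7 11 8)| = 12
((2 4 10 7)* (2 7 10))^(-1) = ((10)(2 4))^(-1) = (10)(2 4)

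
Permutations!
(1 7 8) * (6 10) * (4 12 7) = (1 4 12 7 8)(6 10) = [0, 4, 2, 3, 12, 5, 10, 8, 1, 9, 6, 11, 7]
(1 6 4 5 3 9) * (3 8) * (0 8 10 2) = (0 8 3 9 1 6 4 5 10 2) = [8, 6, 0, 9, 5, 10, 4, 7, 3, 1, 2]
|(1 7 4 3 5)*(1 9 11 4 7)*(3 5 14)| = |(3 14)(4 5 9 11)| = 4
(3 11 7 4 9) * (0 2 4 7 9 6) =(0 2 4 6)(3 11 9) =[2, 1, 4, 11, 6, 5, 0, 7, 8, 3, 10, 9]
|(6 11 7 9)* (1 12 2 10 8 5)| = 12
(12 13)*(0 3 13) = (0 3 13 12) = [3, 1, 2, 13, 4, 5, 6, 7, 8, 9, 10, 11, 0, 12]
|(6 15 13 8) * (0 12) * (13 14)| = 10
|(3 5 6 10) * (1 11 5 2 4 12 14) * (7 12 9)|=12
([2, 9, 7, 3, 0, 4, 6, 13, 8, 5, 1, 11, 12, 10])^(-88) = [7, 5, 13, 3, 2, 0, 6, 10, 8, 4, 9, 11, 12, 1]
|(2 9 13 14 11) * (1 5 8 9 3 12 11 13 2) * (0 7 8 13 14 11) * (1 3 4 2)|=|(14)(0 7 8 9 1 5 13 11 3 12)(2 4)|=10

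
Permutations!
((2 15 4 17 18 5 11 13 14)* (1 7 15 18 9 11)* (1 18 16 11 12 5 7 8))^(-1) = ((1 8)(2 16 11 13 14)(4 17 9 12 5 18 7 15))^(-1) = (1 8)(2 14 13 11 16)(4 15 7 18 5 12 9 17)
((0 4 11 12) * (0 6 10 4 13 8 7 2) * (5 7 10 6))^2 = (0 8 4 12 7)(2 13 10 11 5)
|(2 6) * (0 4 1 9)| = 4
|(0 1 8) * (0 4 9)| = 5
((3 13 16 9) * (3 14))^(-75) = (16)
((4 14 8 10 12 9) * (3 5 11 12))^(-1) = (3 10 8 14 4 9 12 11 5)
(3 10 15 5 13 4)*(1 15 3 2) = (1 15 5 13 4 2)(3 10) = [0, 15, 1, 10, 2, 13, 6, 7, 8, 9, 3, 11, 12, 4, 14, 5]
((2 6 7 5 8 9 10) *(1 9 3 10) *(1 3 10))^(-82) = ((1 9 3)(2 6 7 5 8 10))^(-82) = (1 3 9)(2 7 8)(5 10 6)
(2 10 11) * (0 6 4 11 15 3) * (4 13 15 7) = (0 6 13 15 3)(2 10 7 4 11) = [6, 1, 10, 0, 11, 5, 13, 4, 8, 9, 7, 2, 12, 15, 14, 3]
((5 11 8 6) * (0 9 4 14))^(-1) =(0 14 4 9)(5 6 8 11)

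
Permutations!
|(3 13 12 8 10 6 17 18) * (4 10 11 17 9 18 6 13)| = |(3 4 10 13 12 8 11 17 6 9 18)| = 11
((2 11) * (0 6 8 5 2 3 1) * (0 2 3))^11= ((0 6 8 5 3 1 2 11))^11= (0 5 2 6 3 11 8 1)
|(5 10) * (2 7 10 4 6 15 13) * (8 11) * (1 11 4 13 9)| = |(1 11 8 4 6 15 9)(2 7 10 5 13)| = 35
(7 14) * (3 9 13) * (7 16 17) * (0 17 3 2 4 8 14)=(0 17 7)(2 4 8 14 16 3 9 13)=[17, 1, 4, 9, 8, 5, 6, 0, 14, 13, 10, 11, 12, 2, 16, 15, 3, 7]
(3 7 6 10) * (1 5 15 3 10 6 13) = (1 5 15 3 7 13) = [0, 5, 2, 7, 4, 15, 6, 13, 8, 9, 10, 11, 12, 1, 14, 3]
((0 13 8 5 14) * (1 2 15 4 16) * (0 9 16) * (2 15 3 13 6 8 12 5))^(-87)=((0 6 8 2 3 13 12 5 14 9 16 1 15 4))^(-87)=(0 1 14 13 8 4 16 5 3 6 15 9 12 2)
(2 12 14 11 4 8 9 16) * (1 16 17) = (1 16 2 12 14 11 4 8 9 17) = [0, 16, 12, 3, 8, 5, 6, 7, 9, 17, 10, 4, 14, 13, 11, 15, 2, 1]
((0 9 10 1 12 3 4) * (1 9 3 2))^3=((0 3 4)(1 12 2)(9 10))^3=(12)(9 10)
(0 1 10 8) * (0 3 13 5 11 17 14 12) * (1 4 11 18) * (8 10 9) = (0 4 11 17 14 12)(1 9 8 3 13 5 18) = [4, 9, 2, 13, 11, 18, 6, 7, 3, 8, 10, 17, 0, 5, 12, 15, 16, 14, 1]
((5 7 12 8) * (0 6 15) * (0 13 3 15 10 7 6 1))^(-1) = ((0 1)(3 15 13)(5 6 10 7 12 8))^(-1) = (0 1)(3 13 15)(5 8 12 7 10 6)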